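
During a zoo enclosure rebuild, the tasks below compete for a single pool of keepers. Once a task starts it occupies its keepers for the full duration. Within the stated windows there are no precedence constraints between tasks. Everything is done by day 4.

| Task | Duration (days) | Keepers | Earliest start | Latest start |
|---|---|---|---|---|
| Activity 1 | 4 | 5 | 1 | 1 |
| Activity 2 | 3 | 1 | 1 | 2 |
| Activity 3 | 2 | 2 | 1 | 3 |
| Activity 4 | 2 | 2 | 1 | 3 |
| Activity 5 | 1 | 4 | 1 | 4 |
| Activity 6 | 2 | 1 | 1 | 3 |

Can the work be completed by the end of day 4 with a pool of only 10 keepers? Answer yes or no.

Schedule Activity 1@1, Activity 2@1, Activity 3@1, Activity 4@1, Activity 5@4, Activity 6@3: d1:10  d2:10  d3:7  d4:10 — peak 10 ≤ 10.

yes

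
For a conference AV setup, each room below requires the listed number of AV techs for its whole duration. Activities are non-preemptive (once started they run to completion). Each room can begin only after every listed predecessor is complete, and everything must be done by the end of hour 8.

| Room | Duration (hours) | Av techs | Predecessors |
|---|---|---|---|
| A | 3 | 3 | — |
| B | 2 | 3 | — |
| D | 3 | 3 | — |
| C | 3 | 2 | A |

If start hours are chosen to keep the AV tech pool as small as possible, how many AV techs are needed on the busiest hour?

5

Early-start (A@1, B@1, D@1, C@4) gives peak 9: h1:9  h2:9  h3:6  h4:2  h5:2  h6:2  h7:0  h8:0.
Shift B→4, D→6.
Schedule A@1, B@4, D@6, C@4: h1:3  h2:3  h3:3  h4:5  h5:5  h6:5  h7:3  h8:3 — peak 5.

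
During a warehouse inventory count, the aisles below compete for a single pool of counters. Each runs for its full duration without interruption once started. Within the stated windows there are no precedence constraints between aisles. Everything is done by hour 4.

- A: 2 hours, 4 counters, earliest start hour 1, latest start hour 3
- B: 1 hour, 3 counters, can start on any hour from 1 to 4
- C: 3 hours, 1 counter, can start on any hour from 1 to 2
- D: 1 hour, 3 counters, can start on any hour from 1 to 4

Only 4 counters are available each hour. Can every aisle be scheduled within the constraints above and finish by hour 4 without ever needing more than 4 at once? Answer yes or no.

Total counter-hours = 17; over 4 hours the average is 17/4 > 4, so some hour must exceed 4.

no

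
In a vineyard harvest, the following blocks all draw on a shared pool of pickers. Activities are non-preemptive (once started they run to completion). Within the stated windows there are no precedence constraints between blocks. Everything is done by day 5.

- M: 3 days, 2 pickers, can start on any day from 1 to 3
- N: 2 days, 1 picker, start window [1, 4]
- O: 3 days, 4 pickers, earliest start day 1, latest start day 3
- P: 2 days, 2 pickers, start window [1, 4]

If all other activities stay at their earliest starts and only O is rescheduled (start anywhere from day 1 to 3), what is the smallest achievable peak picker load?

6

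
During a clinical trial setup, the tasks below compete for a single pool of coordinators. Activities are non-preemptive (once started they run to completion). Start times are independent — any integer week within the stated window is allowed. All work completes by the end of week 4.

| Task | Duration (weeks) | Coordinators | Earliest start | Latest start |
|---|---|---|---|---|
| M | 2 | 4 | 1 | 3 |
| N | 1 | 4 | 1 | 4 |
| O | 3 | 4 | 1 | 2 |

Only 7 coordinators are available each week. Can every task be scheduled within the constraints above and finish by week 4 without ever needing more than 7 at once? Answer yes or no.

no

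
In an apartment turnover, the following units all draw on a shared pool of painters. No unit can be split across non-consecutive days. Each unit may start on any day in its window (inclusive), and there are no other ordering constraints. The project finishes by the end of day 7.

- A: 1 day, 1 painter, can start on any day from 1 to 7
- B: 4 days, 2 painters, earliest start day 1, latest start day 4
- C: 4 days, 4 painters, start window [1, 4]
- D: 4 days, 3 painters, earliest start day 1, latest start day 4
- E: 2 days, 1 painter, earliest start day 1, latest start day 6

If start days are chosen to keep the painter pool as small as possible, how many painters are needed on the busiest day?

9

Early-start (A@1, B@1, C@1, D@1, E@1) gives peak 11: d1:11  d2:10  d3:9  d4:9  d5:0  d6:0  d7:0.
Shift D→2, E→5.
Schedule A@1, B@1, C@1, D@2, E@5: d1:7  d2:9  d3:9  d4:9  d5:4  d6:1  d7:0 — peak 9.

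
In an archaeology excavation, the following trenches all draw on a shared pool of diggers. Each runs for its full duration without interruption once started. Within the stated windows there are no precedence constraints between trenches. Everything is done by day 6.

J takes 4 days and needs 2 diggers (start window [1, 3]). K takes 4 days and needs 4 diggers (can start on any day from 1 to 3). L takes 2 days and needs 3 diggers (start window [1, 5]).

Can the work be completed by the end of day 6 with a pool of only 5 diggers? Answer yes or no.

The minimum achievable peak is 6; 5 < 6, so no feasible schedule stays within the cap.

no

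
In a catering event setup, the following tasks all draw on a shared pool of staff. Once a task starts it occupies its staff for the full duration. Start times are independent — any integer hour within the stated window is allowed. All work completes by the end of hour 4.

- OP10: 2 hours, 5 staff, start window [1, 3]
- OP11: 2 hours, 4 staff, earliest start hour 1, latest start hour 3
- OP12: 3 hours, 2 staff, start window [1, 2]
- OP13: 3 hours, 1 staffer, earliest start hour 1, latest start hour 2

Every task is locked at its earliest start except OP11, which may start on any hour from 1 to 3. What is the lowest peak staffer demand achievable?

OP11@1: h1:12  h2:12  h3:3  h4:0 → peak 12
OP11@2: h1:8  h2:12  h3:7  h4:0 → peak 12
OP11@3: h1:8  h2:8  h3:7  h4:4 → peak 8
Best is OP11@3, peak 8.

8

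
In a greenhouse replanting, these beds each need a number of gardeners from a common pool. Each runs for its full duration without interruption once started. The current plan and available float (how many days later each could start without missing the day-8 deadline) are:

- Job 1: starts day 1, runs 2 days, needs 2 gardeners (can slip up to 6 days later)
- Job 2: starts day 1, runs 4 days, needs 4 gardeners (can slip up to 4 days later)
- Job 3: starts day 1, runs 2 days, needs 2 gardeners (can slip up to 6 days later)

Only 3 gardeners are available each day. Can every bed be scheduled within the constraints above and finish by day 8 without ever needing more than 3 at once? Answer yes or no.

The minimum achievable peak is 4; 3 < 4, so no feasible schedule stays within the cap.

no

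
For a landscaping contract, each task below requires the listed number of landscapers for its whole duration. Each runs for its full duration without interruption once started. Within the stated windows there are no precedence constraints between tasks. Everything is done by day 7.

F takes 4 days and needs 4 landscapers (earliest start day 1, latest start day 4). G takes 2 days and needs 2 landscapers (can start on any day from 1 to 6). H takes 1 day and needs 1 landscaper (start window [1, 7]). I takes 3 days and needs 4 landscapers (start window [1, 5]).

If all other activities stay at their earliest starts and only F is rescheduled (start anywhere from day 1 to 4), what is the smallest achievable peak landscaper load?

7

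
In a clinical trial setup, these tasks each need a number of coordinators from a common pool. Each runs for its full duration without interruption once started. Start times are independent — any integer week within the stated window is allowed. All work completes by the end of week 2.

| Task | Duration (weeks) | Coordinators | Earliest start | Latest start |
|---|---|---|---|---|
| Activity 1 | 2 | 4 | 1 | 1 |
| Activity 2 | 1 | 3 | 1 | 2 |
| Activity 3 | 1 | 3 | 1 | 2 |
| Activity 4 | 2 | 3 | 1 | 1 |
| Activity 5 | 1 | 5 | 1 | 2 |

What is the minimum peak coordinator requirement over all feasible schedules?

Early-start (Activity 1@1, Activity 2@1, Activity 3@1, Activity 4@1, Activity 5@1) gives peak 18: w1:18  w2:7.
Shift Activity 5→2.
Schedule Activity 1@1, Activity 2@1, Activity 3@1, Activity 4@1, Activity 5@2: w1:13  w2:12 — peak 13.
Total coordinator-weeks = 25 over 2 weeks ⇒ peak ≥ ⌈25/2⌉ = 13, so 13 is optimal.

13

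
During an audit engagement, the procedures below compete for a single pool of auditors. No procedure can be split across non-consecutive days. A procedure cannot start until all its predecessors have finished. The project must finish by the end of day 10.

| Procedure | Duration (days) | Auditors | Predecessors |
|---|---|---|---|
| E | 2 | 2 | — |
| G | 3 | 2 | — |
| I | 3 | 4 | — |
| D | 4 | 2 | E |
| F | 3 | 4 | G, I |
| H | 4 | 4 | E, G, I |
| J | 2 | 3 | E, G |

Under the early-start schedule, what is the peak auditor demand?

13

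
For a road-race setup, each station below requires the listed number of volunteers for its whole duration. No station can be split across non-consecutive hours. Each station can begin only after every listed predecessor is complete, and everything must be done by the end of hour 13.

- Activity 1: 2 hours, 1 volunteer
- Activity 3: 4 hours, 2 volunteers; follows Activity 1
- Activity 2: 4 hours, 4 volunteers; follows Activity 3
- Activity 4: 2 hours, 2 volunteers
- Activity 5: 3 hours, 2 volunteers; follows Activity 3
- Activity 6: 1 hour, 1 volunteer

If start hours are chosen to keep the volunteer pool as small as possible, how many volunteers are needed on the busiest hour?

4

Early-start (Activity 1@1, Activity 3@3, Activity 2@7, Activity 4@1, Activity 5@7, Activity 6@1) gives peak 6: h1:4  h2:3  h3:2  h4:2  h5:2  h6:2  h7:6  h8:6  h9:6  h10:4  h11:0  h12:0  h13:0.
Shift Activity 5→11.
Schedule Activity 1@1, Activity 3@3, Activity 2@7, Activity 4@1, Activity 5@11, Activity 6@1: h1:4  h2:3  h3:2  h4:2  h5:2  h6:2  h7:4  h8:4  h9:4  h10:4  h11:2  h12:2  h13:2 — peak 4.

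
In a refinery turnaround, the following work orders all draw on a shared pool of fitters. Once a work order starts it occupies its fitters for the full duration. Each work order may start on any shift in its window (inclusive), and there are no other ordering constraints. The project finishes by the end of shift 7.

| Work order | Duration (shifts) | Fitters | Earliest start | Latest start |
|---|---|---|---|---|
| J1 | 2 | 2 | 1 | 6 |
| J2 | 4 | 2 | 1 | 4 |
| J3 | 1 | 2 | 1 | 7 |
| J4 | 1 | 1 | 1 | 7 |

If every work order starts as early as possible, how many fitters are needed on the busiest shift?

Early-start schedule: J1@1, J2@1, J3@1, J4@1.
Load per shift: shift 1: 7, shift 2: 4, shift 3: 2, shift 4: 2, shift 5: 0, shift 6: 0, shift 7: 0.
Peak is 7.

7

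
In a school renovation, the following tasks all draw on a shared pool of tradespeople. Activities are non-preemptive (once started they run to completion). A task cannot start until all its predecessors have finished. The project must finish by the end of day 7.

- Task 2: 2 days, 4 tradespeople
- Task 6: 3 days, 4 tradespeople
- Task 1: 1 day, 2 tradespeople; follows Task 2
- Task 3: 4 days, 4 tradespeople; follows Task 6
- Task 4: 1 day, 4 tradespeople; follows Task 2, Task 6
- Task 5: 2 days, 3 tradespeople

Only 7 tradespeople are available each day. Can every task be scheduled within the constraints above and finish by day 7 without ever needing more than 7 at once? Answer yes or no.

The minimum achievable peak is 8; 7 < 8, so no feasible schedule stays within the cap.

no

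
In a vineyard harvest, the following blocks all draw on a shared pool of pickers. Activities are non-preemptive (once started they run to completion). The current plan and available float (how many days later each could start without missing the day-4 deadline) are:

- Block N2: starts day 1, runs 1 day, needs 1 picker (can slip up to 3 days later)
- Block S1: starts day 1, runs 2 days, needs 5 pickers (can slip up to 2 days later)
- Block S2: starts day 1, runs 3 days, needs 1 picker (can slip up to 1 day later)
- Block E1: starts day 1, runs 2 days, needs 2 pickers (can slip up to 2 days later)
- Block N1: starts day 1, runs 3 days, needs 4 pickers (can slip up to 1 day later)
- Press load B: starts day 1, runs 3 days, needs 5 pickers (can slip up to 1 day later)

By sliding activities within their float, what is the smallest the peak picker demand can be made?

Early-start (Block N2@1, Block S1@1, Block S2@1, Block E1@1, Block N1@1, Press load B@1) gives peak 18: d1:18  d2:17  d3:10  d4:0.
Shift Block E1→3, Press load B→2.
Schedule Block N2@1, Block S1@1, Block S2@1, Block E1@3, Block N1@1, Press load B@2: d1:11  d2:15  d3:12  d4:7 — peak 15.

15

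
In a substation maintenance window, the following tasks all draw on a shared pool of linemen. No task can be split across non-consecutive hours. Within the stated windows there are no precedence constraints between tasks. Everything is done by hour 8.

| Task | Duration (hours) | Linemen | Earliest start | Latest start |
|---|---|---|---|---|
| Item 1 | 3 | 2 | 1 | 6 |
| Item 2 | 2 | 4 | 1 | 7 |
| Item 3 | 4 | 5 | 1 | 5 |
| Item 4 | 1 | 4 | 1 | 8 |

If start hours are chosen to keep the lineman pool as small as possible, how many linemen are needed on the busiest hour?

Early-start (Item 1@1, Item 2@1, Item 3@1, Item 4@1) gives peak 15: h1:15  h2:11  h3:7  h4:5  h5:0  h6:0  h7:0  h8:0.
Shift Item 3→4, Item 4→3.
Schedule Item 1@1, Item 2@1, Item 3@4, Item 4@3: h1:6  h2:6  h3:6  h4:5  h5:5  h6:5  h7:5  h8:0 — peak 6.

6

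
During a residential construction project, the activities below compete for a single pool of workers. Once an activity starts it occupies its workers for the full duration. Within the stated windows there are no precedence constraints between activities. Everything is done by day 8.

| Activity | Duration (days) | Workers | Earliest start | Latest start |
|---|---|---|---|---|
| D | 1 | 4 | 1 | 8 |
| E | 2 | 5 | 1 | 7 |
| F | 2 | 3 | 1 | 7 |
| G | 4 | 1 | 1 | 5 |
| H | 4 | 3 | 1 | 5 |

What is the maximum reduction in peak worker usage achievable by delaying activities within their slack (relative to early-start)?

Early-start peak: d1:16  d2:12  d3:4  d4:4  d5:0  d6:0  d7:0  d8:0 ⇒ 16.
Leveled (D@1, E@2, F@4, G@1, H@5): d1:5  d2:6  d3:6  d4:4  d5:6  d6:3  d7:3  d8:3 ⇒ 6.
Reduction 16 − 6 = 10.

10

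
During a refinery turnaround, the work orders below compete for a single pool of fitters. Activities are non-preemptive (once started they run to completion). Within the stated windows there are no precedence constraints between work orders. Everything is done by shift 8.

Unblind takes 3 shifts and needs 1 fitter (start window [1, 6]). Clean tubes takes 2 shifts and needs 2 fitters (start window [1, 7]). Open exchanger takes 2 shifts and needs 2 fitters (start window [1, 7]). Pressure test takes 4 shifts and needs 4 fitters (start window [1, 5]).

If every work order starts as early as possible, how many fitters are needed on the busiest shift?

9

Early-start schedule: Unblind@1, Clean tubes@1, Open exchanger@1, Pressure test@1.
Load per shift: shift 1: 9, shift 2: 9, shift 3: 5, shift 4: 4, shift 5: 0, shift 6: 0, shift 7: 0, shift 8: 0.
Peak is 9.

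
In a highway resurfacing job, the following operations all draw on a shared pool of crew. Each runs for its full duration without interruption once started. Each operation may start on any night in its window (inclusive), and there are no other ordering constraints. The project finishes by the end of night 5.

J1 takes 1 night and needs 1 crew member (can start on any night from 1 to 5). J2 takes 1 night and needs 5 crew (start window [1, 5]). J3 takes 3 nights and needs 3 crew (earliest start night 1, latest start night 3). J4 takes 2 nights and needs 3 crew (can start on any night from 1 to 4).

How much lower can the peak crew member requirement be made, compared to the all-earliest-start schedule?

Early-start peak: n1:12  n2:6  n3:3  n4:0  n5:0 ⇒ 12.
Leveled (J1@1, J2@1, J3@2, J4@2): n1:6  n2:6  n3:6  n4:3  n5:0 ⇒ 6.
Reduction 12 − 6 = 6.

6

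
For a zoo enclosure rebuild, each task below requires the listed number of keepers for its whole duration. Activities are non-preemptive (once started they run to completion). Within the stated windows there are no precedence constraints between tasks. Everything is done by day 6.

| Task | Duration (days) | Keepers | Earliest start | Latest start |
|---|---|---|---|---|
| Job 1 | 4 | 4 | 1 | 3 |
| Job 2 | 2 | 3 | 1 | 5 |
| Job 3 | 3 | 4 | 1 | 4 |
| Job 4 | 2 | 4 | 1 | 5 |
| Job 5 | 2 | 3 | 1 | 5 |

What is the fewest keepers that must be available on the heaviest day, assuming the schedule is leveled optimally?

Early-start (Job 1@1, Job 2@1, Job 3@1, Job 4@1, Job 5@1) gives peak 18: d1:18  d2:18  d3:8  d4:4  d5:0  d6:0.
Shift Job 3→3, Job 4→5.
Schedule Job 1@1, Job 2@1, Job 3@3, Job 4@5, Job 5@1: d1:10  d2:10  d3:8  d4:8  d5:8  d6:4 — peak 10.

10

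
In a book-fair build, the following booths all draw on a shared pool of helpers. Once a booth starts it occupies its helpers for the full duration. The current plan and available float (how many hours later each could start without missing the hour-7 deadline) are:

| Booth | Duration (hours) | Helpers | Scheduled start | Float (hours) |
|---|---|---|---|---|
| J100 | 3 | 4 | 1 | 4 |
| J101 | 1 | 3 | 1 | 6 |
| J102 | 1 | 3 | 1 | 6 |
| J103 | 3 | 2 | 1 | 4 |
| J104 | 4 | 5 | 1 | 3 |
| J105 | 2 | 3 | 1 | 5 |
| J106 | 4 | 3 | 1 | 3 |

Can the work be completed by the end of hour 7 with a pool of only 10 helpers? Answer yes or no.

yes

Schedule J100@1, J101@1, J102@1, J103@2, J104@4, J105@2, J106@4: h1:10  h2:9  h3:9  h4:10  h5:8  h6:8  h7:8 — peak 10 ≤ 10.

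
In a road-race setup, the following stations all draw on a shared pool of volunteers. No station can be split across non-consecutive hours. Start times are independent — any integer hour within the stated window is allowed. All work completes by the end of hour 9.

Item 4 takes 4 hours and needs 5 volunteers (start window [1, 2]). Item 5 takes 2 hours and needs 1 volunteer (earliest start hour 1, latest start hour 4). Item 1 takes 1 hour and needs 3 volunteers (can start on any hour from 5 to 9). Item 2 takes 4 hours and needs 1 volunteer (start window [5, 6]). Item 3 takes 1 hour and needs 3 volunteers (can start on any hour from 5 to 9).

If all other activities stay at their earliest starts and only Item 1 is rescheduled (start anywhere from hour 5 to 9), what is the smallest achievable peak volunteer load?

Item 1@5: h1:6  h2:6  h3:5  h4:5  h5:7  h6:1  h7:1  h8:1  h9:0 → peak 7
Item 1@6: h1:6  h2:6  h3:5  h4:5  h5:4  h6:4  h7:1  h8:1  h9:0 → peak 6
Item 1@7: h1:6  h2:6  h3:5  h4:5  h5:4  h6:1  h7:4  h8:1  h9:0 → peak 6
Item 1@8: h1:6  h2:6  h3:5  h4:5  h5:4  h6:1  h7:1  h8:4  h9:0 → peak 6
Item 1@9: h1:6  h2:6  h3:5  h4:5  h5:4  h6:1  h7:1  h8:1  h9:3 → peak 6
Best is Item 1@6, peak 6.

6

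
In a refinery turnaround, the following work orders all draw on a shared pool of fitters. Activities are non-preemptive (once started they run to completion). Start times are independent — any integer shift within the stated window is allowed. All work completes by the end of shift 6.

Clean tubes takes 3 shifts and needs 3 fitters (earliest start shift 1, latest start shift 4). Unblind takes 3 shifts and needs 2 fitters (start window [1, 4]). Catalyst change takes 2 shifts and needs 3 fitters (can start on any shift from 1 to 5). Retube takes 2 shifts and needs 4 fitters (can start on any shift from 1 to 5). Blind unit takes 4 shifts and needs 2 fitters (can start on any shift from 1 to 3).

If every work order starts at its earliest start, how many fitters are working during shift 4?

2

At early start, shift 4 has: Blind unit.
Demand: 2 = 2.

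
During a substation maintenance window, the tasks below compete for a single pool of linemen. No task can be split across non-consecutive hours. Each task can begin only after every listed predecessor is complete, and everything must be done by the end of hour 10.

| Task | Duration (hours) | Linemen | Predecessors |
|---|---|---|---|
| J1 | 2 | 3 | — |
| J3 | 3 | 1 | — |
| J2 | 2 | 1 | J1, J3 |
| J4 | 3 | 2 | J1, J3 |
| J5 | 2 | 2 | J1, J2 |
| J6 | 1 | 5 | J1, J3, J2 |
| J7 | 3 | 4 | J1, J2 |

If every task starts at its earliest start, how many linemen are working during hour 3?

1

At early start, hour 3 has: J3.
Demand: 1 = 1.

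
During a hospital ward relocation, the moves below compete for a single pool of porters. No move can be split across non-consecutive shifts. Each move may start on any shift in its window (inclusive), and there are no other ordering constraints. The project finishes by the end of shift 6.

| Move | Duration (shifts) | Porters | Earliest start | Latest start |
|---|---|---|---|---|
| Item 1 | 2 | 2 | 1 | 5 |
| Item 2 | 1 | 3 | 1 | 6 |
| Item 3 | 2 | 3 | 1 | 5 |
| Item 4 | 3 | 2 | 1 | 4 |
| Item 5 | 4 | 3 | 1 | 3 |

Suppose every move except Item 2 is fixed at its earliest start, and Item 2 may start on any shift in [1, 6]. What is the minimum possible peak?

10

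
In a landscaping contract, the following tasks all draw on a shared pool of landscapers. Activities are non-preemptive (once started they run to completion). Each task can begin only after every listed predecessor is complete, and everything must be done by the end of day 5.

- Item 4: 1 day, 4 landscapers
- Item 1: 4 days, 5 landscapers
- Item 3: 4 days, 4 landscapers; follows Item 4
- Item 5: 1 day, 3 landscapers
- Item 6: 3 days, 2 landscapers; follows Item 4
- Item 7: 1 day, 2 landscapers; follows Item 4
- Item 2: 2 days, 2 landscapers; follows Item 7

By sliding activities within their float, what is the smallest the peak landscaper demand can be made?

13

Schedule Item 4@1, Item 1@1, Item 3@2, Item 5@1, Item 6@2, Item 7@2, Item 2@3: d1:12  d2:13  d3:13  d4:13  d5:4 — peak 13.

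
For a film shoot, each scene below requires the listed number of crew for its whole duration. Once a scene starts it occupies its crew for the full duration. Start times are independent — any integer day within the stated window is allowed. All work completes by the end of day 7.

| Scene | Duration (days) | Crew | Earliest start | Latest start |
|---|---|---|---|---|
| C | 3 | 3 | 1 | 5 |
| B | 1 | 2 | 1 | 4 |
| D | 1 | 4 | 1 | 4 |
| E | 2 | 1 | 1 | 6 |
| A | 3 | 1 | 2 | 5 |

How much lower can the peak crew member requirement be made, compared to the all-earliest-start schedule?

Early-start peak: d1:10  d2:5  d3:4  d4:1  d5:0  d6:0  d7:0 ⇒ 10.
Leveled (C@3, B@1, D@2, E@3, A@5): d1:2  d2:4  d3:4  d4:4  d5:4  d6:1  d7:1 ⇒ 4.
Reduction 10 − 4 = 6.

6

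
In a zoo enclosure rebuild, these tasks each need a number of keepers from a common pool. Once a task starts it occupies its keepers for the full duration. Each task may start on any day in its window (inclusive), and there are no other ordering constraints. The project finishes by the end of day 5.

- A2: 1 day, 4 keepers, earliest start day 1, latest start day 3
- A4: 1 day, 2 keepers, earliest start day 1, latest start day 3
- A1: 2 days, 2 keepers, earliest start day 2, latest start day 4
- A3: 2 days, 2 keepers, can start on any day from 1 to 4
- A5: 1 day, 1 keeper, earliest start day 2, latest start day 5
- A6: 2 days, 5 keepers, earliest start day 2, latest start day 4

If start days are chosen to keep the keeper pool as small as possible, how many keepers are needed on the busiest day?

6

Early-start (A2@1, A4@1, A1@2, A3@1, A5@2, A6@2) gives peak 10: d1:8  d2:10  d3:7  d4:0  d5:0.
Shift A3→2, A6→4.
Schedule A2@1, A4@1, A1@2, A3@2, A5@2, A6@4: d1:6  d2:5  d3:4  d4:5  d5:5 — peak 6.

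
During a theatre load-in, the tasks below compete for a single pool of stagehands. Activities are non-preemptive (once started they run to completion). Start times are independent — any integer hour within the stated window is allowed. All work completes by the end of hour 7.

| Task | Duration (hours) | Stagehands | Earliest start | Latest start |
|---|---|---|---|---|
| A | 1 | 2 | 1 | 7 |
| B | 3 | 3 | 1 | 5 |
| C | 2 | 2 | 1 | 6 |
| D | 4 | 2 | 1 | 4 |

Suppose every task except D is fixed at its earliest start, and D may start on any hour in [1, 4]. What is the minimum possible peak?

7

D@1: h1:9  h2:7  h3:5  h4:2  h5:0  h6:0  h7:0 → peak 9
D@2: h1:7  h2:7  h3:5  h4:2  h5:2  h6:0  h7:0 → peak 7
D@3: h1:7  h2:5  h3:5  h4:2  h5:2  h6:2  h7:0 → peak 7
D@4: h1:7  h2:5  h3:3  h4:2  h5:2  h6:2  h7:2 → peak 7
Best is D@2, peak 7.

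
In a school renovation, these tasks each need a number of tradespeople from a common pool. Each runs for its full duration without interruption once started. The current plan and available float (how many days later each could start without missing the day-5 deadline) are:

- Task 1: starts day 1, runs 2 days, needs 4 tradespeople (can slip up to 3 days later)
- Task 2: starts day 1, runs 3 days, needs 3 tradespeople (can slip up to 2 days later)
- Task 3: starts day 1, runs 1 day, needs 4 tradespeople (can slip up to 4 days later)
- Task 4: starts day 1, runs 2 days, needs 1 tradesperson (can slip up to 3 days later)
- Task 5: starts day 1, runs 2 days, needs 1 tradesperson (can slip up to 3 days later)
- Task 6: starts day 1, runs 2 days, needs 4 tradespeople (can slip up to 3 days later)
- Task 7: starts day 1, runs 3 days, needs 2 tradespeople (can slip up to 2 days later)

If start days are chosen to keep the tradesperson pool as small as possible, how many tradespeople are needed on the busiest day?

9

Early-start (Task 1@1, Task 2@1, Task 3@1, Task 4@1, Task 5@1, Task 6@1, Task 7@1) gives peak 19: d1:19  d2:15  d3:5  d4:0  d5:0.
Shift Task 3→3, Task 6→4, Task 7→3.
Schedule Task 1@1, Task 2@1, Task 3@3, Task 4@1, Task 5@1, Task 6@4, Task 7@3: d1:9  d2:9  d3:9  d4:6  d5:6 — peak 9.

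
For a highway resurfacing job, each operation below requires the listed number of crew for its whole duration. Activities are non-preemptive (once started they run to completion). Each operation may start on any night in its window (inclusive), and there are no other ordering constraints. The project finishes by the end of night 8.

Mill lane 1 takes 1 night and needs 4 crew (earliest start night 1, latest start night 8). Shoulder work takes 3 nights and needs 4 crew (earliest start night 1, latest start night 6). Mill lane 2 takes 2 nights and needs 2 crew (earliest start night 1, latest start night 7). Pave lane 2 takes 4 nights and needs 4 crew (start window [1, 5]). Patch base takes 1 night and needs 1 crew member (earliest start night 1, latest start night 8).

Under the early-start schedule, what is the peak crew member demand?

Early-start schedule: Mill lane 1@1, Shoulder work@1, Mill lane 2@1, Pave lane 2@1, Patch base@1.
Load per night: night 1: 15, night 2: 10, night 3: 8, night 4: 4, night 5: 0, night 6: 0, night 7: 0, night 8: 0.
Peak is 15.

15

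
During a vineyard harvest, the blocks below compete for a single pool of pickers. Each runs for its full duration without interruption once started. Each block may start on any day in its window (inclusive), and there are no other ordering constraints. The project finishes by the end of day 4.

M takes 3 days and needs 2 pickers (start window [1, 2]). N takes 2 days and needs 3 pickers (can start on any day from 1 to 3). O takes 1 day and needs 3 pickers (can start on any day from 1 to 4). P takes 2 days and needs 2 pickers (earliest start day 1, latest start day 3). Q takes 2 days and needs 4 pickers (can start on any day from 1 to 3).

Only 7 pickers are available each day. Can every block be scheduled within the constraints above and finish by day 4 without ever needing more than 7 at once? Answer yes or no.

Schedule M@1, N@1, O@4, P@1, Q@3: d1:7  d2:7  d3:6  d4:7 — peak 7 ≤ 7.

yes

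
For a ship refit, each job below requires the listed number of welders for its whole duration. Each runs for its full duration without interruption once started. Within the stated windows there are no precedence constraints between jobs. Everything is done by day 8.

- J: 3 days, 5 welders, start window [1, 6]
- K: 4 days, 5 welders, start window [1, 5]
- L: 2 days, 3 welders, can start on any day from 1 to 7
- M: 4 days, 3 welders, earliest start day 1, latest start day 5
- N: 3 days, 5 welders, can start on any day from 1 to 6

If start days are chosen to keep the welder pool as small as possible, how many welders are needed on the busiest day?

10

Early-start (J@1, K@1, L@1, M@1, N@1) gives peak 21: d1:21  d2:21  d3:18  d4:8  d5:0  d6:0  d7:0  d8:0.
Shift L→4, M→5, N→6.
Schedule J@1, K@1, L@4, M@5, N@6: d1:10  d2:10  d3:10  d4:8  d5:6  d6:8  d7:8  d8:8 — peak 10.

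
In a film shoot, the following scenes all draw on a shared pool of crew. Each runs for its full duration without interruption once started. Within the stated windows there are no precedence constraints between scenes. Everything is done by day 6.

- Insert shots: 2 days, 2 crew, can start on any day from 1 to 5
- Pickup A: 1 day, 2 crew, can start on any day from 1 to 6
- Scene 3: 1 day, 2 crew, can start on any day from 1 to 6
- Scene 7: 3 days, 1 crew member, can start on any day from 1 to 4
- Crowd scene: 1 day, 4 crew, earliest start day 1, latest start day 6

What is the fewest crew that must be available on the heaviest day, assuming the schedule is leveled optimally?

4

Early-start (Insert shots@1, Pickup A@1, Scene 3@1, Scene 7@1, Crowd scene@1) gives peak 11: d1:11  d2:3  d3:1  d4:0  d5:0  d6:0.
Shift Scene 3→2, Scene 7→3, Crowd scene→6.
Schedule Insert shots@1, Pickup A@1, Scene 3@2, Scene 7@3, Crowd scene@6: d1:4  d2:4  d3:1  d4:1  d5:1  d6:4 — peak 4.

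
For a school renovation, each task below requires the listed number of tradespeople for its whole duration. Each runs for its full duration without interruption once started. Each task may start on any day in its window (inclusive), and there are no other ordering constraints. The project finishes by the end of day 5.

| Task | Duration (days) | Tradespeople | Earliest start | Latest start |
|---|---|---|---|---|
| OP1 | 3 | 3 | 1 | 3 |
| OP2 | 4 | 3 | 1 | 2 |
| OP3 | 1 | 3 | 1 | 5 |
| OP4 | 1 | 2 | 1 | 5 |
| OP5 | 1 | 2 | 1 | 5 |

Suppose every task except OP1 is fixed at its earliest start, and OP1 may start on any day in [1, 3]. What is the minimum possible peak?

10

OP1@1: d1:13  d2:6  d3:6  d4:3  d5:0 → peak 13
OP1@2: d1:10  d2:6  d3:6  d4:6  d5:0 → peak 10
OP1@3: d1:10  d2:3  d3:6  d4:6  d5:3 → peak 10
Best is OP1@2, peak 10.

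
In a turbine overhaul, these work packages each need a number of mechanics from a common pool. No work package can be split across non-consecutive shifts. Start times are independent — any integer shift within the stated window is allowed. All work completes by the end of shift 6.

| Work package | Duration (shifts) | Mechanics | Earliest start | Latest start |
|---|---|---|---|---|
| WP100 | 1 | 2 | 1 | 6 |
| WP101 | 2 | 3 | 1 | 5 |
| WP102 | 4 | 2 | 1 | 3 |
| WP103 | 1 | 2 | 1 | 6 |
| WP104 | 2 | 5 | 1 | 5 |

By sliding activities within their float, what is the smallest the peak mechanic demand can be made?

5

Early-start (WP100@1, WP101@1, WP102@1, WP103@1, WP104@1) gives peak 14: s1:14  s2:10  s3:2  s4:2  s5:0  s6:0.
Shift WP101→2, WP103→4, WP104→5.
Schedule WP100@1, WP101@2, WP102@1, WP103@4, WP104@5: s1:4  s2:5  s3:5  s4:4  s5:5  s6:5 — peak 5.
Total mechanic-shifts = 28 over 6 shifts ⇒ peak ≥ ⌈28/6⌉ = 5, so 5 is optimal.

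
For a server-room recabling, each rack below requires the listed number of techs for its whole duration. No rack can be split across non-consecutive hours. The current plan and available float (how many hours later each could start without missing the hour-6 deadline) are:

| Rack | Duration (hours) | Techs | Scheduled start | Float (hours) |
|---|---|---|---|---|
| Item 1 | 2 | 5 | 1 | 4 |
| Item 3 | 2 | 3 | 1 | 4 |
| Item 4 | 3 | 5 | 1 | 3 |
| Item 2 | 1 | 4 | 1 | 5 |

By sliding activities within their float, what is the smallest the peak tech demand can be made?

8

Early-start (Item 1@1, Item 3@1, Item 4@1, Item 2@1) gives peak 17: h1:17  h2:13  h3:5  h4:0  h5:0  h6:0.
Shift Item 4→3, Item 2→6.
Schedule Item 1@1, Item 3@1, Item 4@3, Item 2@6: h1:8  h2:8  h3:5  h4:5  h5:5  h6:4 — peak 8.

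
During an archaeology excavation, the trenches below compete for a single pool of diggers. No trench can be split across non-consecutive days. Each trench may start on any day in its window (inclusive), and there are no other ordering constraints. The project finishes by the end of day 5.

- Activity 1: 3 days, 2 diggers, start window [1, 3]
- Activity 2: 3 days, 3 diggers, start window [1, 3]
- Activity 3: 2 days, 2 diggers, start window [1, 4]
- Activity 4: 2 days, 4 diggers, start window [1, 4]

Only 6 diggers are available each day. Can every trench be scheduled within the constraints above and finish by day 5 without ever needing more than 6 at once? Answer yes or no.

Schedule Activity 1@1, Activity 2@1, Activity 3@4, Activity 4@4: d1:5  d2:5  d3:5  d4:6  d5:6 — peak 6 ≤ 6.

yes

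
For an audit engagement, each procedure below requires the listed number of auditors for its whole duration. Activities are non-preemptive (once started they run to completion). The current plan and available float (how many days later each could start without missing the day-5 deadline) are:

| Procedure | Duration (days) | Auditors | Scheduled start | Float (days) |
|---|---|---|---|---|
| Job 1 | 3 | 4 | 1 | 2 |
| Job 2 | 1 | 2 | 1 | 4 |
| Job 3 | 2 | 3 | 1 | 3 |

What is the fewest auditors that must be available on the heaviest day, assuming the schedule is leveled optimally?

Early-start (Job 1@1, Job 2@1, Job 3@1) gives peak 9: d1:9  d2:7  d3:4  d4:0  d5:0.
Shift Job 2→4, Job 3→4.
Schedule Job 1@1, Job 2@4, Job 3@4: d1:4  d2:4  d3:4  d4:5  d5:3 — peak 5.

5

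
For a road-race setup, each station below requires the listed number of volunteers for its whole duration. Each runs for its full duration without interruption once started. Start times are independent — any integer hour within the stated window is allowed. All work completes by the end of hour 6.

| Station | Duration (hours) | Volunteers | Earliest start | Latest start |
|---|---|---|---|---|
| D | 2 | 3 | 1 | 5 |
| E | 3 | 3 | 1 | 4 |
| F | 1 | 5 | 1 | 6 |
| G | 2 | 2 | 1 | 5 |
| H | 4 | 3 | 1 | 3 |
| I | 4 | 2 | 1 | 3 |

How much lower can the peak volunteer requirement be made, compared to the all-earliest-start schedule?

10

Early-start peak: h1:18  h2:13  h3:8  h4:5  h5:0  h6:0 ⇒ 18.
Leveled (D@1, E@1, F@6, G@4, H@3, I@1): h1:8  h2:8  h3:8  h4:7  h5:5  h6:8 ⇒ 8.
Reduction 18 − 8 = 10.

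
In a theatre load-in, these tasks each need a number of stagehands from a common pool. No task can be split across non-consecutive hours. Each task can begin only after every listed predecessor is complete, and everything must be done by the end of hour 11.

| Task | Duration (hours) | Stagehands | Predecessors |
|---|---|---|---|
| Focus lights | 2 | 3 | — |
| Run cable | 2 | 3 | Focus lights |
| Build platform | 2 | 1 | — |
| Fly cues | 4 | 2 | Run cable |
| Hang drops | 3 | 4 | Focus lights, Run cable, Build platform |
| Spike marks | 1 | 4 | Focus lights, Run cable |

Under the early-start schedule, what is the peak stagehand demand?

10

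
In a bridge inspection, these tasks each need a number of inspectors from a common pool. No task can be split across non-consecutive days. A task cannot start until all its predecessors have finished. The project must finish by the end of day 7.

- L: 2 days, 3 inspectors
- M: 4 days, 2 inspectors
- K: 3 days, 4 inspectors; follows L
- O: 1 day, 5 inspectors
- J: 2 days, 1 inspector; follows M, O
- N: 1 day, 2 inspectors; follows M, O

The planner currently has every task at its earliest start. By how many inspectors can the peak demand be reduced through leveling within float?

4

Early-start peak: d1:10  d2:5  d3:6  d4:6  d5:7  d6:1  d7:0 ⇒ 10.
Leveled (L@2, M@2, K@4, O@1, J@6, N@7): d1:5  d2:5  d3:5  d4:6  d5:6  d6:5  d7:3 ⇒ 6.
Reduction 10 − 6 = 4.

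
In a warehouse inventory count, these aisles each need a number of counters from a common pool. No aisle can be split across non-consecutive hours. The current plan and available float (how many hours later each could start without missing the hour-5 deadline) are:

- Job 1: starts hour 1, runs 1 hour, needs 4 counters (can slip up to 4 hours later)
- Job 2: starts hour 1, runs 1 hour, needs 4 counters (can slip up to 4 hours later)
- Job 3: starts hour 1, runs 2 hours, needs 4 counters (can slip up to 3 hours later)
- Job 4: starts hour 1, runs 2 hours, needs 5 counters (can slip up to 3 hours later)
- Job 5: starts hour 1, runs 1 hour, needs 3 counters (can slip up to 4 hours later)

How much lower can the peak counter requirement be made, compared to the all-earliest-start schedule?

12

Early-start peak: h1:20  h2:9  h3:0  h4:0  h5:0 ⇒ 20.
Leveled (Job 1@1, Job 2@1, Job 3@2, Job 4@4, Job 5@2): h1:8  h2:7  h3:4  h4:5  h5:5 ⇒ 8.
Reduction 20 − 8 = 12.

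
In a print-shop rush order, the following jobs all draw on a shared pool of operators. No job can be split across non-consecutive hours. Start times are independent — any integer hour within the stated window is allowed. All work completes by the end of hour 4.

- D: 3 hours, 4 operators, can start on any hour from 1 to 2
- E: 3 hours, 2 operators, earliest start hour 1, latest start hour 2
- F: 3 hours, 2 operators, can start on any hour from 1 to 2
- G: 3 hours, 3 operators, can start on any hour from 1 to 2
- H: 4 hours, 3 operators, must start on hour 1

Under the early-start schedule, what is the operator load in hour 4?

3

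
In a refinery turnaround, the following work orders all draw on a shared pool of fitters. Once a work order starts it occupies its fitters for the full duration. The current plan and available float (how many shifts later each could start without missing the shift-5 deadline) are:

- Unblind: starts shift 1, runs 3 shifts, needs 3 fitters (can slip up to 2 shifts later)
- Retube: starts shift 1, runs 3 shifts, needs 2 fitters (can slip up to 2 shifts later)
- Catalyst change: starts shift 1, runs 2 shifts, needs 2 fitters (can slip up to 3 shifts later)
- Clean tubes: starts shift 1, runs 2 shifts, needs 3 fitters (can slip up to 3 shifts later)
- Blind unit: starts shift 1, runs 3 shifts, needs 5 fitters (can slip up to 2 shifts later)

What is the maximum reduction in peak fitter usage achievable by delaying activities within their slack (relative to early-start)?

Early-start peak: s1:15  s2:15  s3:10  s4:0  s5:0 ⇒ 15.
Leveled (Unblind@1, Retube@1, Catalyst change@1, Clean tubes@1, Blind unit@3): s1:10  s2:10  s3:10  s4:5  s5:5 ⇒ 10.
Reduction 15 − 10 = 5.

5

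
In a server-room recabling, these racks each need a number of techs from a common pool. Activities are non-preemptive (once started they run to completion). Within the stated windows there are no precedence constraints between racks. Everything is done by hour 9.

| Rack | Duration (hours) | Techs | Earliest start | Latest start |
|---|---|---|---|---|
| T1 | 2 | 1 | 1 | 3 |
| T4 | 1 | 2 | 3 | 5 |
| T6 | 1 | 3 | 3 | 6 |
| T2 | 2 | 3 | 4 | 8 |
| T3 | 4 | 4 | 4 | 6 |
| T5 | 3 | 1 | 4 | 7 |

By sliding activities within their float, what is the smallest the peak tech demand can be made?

Early-start (T1@1, T4@3, T6@3, T2@4, T3@4, T5@4) gives peak 8: h1:1  h2:1  h3:5  h4:8  h5:8  h6:5  h7:4  h8:0  h9:0.
Shift T3→6.
Schedule T1@1, T4@3, T6@3, T2@4, T3@6, T5@4: h1:1  h2:1  h3:5  h4:4  h5:4  h6:5  h7:4  h8:4  h9:4 — peak 5.

5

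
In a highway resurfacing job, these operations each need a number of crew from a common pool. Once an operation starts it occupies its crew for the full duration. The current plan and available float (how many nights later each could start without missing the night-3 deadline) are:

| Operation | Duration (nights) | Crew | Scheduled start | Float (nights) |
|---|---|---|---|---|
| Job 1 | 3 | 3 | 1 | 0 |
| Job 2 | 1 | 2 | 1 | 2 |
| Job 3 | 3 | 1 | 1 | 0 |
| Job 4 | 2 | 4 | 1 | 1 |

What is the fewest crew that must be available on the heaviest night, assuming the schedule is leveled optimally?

Early-start (Job 1@1, Job 2@1, Job 3@1, Job 4@1) gives peak 10: n1:10  n2:8  n3:4.
Shift Job 4→2.
Schedule Job 1@1, Job 2@1, Job 3@1, Job 4@2: n1:6  n2:8  n3:8 — peak 8.
Total crew member-nights = 22 over 3 nights ⇒ peak ≥ ⌈22/3⌉ = 8, so 8 is optimal.

8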